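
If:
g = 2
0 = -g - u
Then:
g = 2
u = -2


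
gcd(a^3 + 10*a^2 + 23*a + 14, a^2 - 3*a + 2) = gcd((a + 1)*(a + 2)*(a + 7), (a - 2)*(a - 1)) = 1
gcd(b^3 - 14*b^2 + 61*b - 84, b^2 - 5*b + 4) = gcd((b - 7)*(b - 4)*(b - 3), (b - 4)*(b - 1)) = b - 4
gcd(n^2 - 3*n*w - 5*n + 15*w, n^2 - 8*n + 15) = n - 5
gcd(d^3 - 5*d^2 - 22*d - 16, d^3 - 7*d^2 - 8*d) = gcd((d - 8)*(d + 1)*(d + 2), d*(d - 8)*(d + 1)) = d^2 - 7*d - 8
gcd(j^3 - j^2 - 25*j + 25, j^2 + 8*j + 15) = j + 5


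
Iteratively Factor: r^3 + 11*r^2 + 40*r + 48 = (r + 4)*(r^2 + 7*r + 12) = (r + 4)^2*(r + 3)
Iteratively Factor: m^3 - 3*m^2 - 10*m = (m + 2)*(m^2 - 5*m) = m*(m + 2)*(m - 5)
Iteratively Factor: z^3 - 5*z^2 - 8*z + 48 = (z - 4)*(z^2 - z - 12) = (z - 4)^2*(z + 3)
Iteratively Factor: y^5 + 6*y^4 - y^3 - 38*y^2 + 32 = (y + 4)*(y^4 + 2*y^3 - 9*y^2 - 2*y + 8) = (y - 1)*(y + 4)*(y^3 + 3*y^2 - 6*y - 8) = (y - 1)*(y + 1)*(y + 4)*(y^2 + 2*y - 8) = (y - 1)*(y + 1)*(y + 4)^2*(y - 2)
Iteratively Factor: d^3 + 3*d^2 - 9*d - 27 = (d - 3)*(d^2 + 6*d + 9) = (d - 3)*(d + 3)*(d + 3)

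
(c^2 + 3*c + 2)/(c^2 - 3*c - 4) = (c + 2)/(c - 4)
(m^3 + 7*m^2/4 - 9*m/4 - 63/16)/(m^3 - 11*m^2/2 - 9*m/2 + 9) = (m^2 + m/4 - 21/8)/(m^2 - 7*m + 6)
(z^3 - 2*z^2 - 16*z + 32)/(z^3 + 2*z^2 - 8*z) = (z - 4)/z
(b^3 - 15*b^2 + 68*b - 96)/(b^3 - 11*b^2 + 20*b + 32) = (b - 3)/(b + 1)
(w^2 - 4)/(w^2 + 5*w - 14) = (w + 2)/(w + 7)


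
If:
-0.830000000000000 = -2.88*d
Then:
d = 0.29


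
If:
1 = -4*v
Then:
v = -1/4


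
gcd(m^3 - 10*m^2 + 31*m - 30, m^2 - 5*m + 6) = m^2 - 5*m + 6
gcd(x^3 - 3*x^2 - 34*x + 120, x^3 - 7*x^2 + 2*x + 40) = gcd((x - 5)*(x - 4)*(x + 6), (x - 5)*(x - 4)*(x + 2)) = x^2 - 9*x + 20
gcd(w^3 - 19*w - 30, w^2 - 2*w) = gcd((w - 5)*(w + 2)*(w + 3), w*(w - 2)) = 1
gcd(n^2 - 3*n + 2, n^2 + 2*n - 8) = n - 2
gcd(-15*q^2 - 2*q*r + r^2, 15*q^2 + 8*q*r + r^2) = 3*q + r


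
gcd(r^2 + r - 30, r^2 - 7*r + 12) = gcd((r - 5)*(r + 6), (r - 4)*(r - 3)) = 1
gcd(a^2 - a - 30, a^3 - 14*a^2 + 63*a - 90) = a - 6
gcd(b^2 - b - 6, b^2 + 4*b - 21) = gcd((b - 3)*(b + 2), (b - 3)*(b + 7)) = b - 3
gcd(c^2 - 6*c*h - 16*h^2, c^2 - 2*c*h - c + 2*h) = 1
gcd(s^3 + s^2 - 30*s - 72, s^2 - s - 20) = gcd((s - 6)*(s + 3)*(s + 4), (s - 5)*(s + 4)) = s + 4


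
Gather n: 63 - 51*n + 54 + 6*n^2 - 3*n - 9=6*n^2 - 54*n + 108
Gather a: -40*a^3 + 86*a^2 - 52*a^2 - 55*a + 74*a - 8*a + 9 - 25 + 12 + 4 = -40*a^3 + 34*a^2 + 11*a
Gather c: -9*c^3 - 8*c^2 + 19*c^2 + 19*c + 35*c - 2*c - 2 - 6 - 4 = -9*c^3 + 11*c^2 + 52*c - 12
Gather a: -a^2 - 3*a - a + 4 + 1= -a^2 - 4*a + 5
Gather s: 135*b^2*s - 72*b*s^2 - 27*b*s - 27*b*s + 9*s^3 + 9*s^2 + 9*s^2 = 9*s^3 + s^2*(18 - 72*b) + s*(135*b^2 - 54*b)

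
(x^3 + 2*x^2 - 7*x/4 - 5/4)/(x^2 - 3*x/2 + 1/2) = (4*x^2 + 12*x + 5)/(2*(2*x - 1))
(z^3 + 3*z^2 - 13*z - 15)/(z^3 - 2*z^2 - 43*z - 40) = (z - 3)/(z - 8)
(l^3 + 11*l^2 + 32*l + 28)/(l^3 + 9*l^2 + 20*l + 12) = (l^2 + 9*l + 14)/(l^2 + 7*l + 6)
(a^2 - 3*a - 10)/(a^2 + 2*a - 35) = (a + 2)/(a + 7)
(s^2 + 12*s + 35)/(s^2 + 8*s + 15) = (s + 7)/(s + 3)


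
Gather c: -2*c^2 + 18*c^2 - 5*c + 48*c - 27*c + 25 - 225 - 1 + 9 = 16*c^2 + 16*c - 192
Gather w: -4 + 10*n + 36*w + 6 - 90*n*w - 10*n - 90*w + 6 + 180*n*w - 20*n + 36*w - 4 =-20*n + w*(90*n - 18) + 4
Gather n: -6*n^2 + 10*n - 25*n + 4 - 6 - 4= -6*n^2 - 15*n - 6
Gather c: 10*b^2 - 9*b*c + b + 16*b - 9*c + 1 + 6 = 10*b^2 + 17*b + c*(-9*b - 9) + 7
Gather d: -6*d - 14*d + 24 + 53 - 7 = 70 - 20*d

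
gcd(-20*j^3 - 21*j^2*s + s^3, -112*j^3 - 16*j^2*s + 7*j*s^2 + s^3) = 4*j + s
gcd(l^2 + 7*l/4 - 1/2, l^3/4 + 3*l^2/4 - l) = 1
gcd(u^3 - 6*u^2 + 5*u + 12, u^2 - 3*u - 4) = u^2 - 3*u - 4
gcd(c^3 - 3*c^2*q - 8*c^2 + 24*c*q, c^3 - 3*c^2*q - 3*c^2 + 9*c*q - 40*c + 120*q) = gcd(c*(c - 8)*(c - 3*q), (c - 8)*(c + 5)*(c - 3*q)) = -c^2 + 3*c*q + 8*c - 24*q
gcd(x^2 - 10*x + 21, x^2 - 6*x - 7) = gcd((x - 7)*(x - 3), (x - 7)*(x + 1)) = x - 7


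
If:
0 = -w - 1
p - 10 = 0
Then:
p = 10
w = -1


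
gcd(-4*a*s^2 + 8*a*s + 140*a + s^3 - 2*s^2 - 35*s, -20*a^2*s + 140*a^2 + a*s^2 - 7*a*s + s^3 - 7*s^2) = -4*a*s + 28*a + s^2 - 7*s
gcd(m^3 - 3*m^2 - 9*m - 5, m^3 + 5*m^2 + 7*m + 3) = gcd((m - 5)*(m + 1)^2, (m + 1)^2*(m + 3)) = m^2 + 2*m + 1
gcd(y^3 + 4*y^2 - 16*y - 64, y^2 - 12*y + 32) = y - 4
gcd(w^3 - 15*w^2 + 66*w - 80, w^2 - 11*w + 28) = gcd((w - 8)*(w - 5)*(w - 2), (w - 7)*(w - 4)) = 1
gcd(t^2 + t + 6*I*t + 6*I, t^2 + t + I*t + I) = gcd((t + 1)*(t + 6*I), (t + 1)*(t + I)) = t + 1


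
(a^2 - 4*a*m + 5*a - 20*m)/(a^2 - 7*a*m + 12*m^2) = (a + 5)/(a - 3*m)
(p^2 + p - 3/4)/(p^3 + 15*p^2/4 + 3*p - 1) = (4*p^2 + 4*p - 3)/(4*p^3 + 15*p^2 + 12*p - 4)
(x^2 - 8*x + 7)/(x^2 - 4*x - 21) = (x - 1)/(x + 3)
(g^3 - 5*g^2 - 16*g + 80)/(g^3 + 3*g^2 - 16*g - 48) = (g - 5)/(g + 3)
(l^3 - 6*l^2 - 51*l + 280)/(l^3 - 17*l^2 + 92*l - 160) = (l + 7)/(l - 4)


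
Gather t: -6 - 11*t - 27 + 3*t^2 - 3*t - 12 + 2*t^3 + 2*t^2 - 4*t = 2*t^3 + 5*t^2 - 18*t - 45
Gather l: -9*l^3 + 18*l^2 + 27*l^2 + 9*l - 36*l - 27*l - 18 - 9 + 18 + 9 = -9*l^3 + 45*l^2 - 54*l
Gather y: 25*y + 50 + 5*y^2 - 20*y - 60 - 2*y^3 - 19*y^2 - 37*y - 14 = -2*y^3 - 14*y^2 - 32*y - 24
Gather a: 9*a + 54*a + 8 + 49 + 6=63*a + 63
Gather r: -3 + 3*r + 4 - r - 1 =2*r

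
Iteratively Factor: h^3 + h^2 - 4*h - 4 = (h + 2)*(h^2 - h - 2) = (h + 1)*(h + 2)*(h - 2)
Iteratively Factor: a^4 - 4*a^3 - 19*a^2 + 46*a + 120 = (a + 2)*(a^3 - 6*a^2 - 7*a + 60) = (a - 4)*(a + 2)*(a^2 - 2*a - 15) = (a - 4)*(a + 2)*(a + 3)*(a - 5)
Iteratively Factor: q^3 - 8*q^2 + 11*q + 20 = (q - 5)*(q^2 - 3*q - 4) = (q - 5)*(q + 1)*(q - 4)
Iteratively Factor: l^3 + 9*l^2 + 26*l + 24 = (l + 4)*(l^2 + 5*l + 6) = (l + 3)*(l + 4)*(l + 2)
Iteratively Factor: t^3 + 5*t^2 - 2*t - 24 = (t + 3)*(t^2 + 2*t - 8) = (t + 3)*(t + 4)*(t - 2)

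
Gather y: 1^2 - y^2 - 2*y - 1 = -y^2 - 2*y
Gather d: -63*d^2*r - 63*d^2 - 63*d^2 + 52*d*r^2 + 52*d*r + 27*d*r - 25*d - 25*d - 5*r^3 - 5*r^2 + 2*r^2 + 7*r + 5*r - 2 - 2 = d^2*(-63*r - 126) + d*(52*r^2 + 79*r - 50) - 5*r^3 - 3*r^2 + 12*r - 4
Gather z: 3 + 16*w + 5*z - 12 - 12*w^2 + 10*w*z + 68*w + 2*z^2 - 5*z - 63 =-12*w^2 + 10*w*z + 84*w + 2*z^2 - 72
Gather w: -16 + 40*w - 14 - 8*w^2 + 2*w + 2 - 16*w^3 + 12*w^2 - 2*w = -16*w^3 + 4*w^2 + 40*w - 28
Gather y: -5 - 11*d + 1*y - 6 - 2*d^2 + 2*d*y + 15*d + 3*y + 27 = -2*d^2 + 4*d + y*(2*d + 4) + 16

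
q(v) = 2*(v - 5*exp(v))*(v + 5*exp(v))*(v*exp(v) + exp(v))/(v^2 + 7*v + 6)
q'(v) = 2*(1 - 5*exp(v))*(v + 5*exp(v))*(v*exp(v) + exp(v))/(v^2 + 7*v + 6) + 2*(-2*v - 7)*(v - 5*exp(v))*(v + 5*exp(v))*(v*exp(v) + exp(v))/(v^2 + 7*v + 6)^2 + 2*(v - 5*exp(v))*(v + 5*exp(v))*(v*exp(v) + 2*exp(v))/(v^2 + 7*v + 6) + 2*(v - 5*exp(v))*(v*exp(v) + exp(v))*(5*exp(v) + 1)/(v^2 + 7*v + 6) = 2*(v^3 + 7*v^2 - 75*v*exp(2*v) + 12*v - 425*exp(2*v))*exp(v)/(v^2 + 12*v + 36)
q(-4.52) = 0.30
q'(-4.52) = -0.04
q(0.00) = -8.33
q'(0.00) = -23.61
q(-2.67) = 0.29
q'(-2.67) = -0.03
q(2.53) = -11577.37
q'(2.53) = -33397.64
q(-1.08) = -0.24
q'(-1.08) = -1.28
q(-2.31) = 0.27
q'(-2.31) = -0.08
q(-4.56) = 0.30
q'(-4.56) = -0.04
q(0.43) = -28.16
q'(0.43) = -79.87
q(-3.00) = 0.30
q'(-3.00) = -0.00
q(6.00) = -273580784.17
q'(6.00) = -797947988.11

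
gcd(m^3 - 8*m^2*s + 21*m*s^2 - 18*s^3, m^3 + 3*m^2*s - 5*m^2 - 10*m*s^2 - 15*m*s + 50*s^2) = -m + 2*s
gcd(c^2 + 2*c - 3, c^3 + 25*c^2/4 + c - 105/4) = c + 3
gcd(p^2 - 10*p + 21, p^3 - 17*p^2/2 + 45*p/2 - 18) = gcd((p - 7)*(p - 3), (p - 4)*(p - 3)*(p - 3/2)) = p - 3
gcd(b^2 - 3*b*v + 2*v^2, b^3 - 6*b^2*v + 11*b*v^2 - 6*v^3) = b^2 - 3*b*v + 2*v^2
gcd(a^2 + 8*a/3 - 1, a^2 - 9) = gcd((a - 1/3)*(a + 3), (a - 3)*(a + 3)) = a + 3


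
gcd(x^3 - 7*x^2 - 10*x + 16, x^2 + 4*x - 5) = x - 1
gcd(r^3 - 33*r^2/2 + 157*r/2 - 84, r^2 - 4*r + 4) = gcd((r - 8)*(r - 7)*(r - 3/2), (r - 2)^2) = 1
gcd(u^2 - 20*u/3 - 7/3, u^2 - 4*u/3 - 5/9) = u + 1/3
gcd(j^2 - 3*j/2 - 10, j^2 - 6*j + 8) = j - 4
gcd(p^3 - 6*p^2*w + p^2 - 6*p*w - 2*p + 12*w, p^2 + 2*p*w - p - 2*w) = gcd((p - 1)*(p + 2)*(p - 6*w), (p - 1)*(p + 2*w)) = p - 1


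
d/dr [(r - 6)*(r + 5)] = 2*r - 1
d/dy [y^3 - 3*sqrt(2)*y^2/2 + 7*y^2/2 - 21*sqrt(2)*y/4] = 3*y^2 - 3*sqrt(2)*y + 7*y - 21*sqrt(2)/4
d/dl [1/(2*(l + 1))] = -1/(2*(l + 1)^2)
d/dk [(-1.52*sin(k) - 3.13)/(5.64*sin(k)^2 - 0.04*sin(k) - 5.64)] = (8.5728*sin(k)^2 + 35.3064*sin(k) + 8.4476)*cos(k)/(31.8096*sin(k)^4 - 0.4512*sin(k)^3 - 63.6176*sin(k)^2 + 0.4512*sin(k) + 31.8096)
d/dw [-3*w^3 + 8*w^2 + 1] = w*(16 - 9*w)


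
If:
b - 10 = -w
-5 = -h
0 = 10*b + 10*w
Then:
No Solution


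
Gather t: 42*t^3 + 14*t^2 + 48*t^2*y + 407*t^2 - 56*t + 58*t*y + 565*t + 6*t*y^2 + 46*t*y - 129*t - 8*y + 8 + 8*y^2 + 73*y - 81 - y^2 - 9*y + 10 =42*t^3 + t^2*(48*y + 421) + t*(6*y^2 + 104*y + 380) + 7*y^2 + 56*y - 63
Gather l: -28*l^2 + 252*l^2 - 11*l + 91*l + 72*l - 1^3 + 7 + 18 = 224*l^2 + 152*l + 24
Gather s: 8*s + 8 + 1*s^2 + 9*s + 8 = s^2 + 17*s + 16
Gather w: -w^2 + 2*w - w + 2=-w^2 + w + 2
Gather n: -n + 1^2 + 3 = 4 - n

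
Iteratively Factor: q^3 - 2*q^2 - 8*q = (q)*(q^2 - 2*q - 8) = q*(q - 4)*(q + 2)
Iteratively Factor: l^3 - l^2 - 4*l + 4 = (l - 2)*(l^2 + l - 2) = (l - 2)*(l + 2)*(l - 1)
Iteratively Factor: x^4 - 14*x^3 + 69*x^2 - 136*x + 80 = (x - 4)*(x^3 - 10*x^2 + 29*x - 20) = (x - 4)*(x - 1)*(x^2 - 9*x + 20) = (x - 4)^2*(x - 1)*(x - 5)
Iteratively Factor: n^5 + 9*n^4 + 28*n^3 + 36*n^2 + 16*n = (n + 1)*(n^4 + 8*n^3 + 20*n^2 + 16*n) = (n + 1)*(n + 2)*(n^3 + 6*n^2 + 8*n) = n*(n + 1)*(n + 2)*(n^2 + 6*n + 8) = n*(n + 1)*(n + 2)*(n + 4)*(n + 2)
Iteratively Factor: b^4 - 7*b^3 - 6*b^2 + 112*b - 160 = (b + 4)*(b^3 - 11*b^2 + 38*b - 40) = (b - 4)*(b + 4)*(b^2 - 7*b + 10) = (b - 5)*(b - 4)*(b + 4)*(b - 2)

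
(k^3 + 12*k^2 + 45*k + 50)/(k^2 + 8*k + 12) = (k^2 + 10*k + 25)/(k + 6)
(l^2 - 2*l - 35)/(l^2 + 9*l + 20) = (l - 7)/(l + 4)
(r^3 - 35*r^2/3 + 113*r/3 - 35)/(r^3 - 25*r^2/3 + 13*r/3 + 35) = (3*r - 5)/(3*r + 5)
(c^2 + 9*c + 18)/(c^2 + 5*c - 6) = (c + 3)/(c - 1)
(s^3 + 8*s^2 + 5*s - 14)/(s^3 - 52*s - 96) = (s^2 + 6*s - 7)/(s^2 - 2*s - 48)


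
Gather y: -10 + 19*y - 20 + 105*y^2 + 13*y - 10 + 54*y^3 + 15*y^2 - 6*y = 54*y^3 + 120*y^2 + 26*y - 40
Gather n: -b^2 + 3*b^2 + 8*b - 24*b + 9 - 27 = 2*b^2 - 16*b - 18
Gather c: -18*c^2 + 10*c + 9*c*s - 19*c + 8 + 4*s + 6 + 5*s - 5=-18*c^2 + c*(9*s - 9) + 9*s + 9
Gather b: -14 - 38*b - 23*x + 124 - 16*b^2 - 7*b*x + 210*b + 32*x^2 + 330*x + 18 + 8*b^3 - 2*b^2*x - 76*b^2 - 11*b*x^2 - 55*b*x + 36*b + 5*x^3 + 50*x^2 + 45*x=8*b^3 + b^2*(-2*x - 92) + b*(-11*x^2 - 62*x + 208) + 5*x^3 + 82*x^2 + 352*x + 128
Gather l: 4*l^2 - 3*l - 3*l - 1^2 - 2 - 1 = 4*l^2 - 6*l - 4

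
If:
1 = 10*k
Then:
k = 1/10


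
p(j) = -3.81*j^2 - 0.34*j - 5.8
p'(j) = -7.62*j - 0.34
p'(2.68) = -20.76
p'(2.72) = -21.07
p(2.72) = -34.91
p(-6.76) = -177.61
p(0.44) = -6.69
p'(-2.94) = 22.06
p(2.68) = -34.08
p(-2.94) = -37.73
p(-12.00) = -550.36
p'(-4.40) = 33.19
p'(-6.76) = 51.17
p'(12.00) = -91.78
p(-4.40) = -78.07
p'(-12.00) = 91.10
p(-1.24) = -11.24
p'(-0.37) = 2.48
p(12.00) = -558.52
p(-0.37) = -6.20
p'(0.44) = -3.69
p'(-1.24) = 9.11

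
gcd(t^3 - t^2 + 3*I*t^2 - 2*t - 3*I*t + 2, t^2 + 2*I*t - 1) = t + I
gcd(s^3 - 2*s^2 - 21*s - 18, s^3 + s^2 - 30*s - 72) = s^2 - 3*s - 18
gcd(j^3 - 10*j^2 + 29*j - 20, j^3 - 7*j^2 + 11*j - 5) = j^2 - 6*j + 5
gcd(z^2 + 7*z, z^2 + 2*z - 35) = z + 7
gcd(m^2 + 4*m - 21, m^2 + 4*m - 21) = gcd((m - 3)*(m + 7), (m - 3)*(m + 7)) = m^2 + 4*m - 21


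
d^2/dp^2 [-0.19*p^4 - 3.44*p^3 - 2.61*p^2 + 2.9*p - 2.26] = -2.28*p^2 - 20.64*p - 5.22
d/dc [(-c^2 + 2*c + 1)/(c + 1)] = (-c^2 - 2*c + 1)/(c^2 + 2*c + 1)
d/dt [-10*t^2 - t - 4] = -20*t - 1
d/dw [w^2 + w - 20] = 2*w + 1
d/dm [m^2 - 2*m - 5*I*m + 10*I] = 2*m - 2 - 5*I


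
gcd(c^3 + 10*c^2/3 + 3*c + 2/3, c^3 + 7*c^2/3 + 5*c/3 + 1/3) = c^2 + 4*c/3 + 1/3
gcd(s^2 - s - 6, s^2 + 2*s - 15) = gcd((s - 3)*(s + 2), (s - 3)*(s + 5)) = s - 3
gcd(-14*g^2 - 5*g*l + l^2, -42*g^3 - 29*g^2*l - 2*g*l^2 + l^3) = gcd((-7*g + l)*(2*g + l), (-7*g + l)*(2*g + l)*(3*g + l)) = 14*g^2 + 5*g*l - l^2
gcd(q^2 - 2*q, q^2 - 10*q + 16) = q - 2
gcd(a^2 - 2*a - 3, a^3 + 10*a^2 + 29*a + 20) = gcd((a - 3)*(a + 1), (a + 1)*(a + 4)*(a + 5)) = a + 1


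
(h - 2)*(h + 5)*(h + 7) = h^3 + 10*h^2 + 11*h - 70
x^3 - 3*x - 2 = (x - 2)*(x + 1)^2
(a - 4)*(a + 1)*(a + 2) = a^3 - a^2 - 10*a - 8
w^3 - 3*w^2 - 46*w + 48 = (w - 8)*(w - 1)*(w + 6)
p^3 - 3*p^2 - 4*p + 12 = (p - 3)*(p - 2)*(p + 2)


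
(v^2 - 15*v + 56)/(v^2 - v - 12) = (-v^2 + 15*v - 56)/(-v^2 + v + 12)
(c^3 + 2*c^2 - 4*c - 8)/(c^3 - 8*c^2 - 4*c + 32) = (c + 2)/(c - 8)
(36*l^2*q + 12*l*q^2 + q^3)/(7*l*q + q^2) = (36*l^2 + 12*l*q + q^2)/(7*l + q)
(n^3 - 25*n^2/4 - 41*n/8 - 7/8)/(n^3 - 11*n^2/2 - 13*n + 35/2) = (8*n^2 + 6*n + 1)/(4*(2*n^2 + 3*n - 5))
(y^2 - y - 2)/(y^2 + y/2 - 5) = 2*(y + 1)/(2*y + 5)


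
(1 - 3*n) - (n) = 1 - 4*n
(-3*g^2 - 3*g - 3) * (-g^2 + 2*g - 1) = 3*g^4 - 3*g^3 - 3*g + 3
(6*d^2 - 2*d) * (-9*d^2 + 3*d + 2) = -54*d^4 + 36*d^3 + 6*d^2 - 4*d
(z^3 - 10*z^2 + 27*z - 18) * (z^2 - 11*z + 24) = z^5 - 21*z^4 + 161*z^3 - 555*z^2 + 846*z - 432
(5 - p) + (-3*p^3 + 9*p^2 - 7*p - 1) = -3*p^3 + 9*p^2 - 8*p + 4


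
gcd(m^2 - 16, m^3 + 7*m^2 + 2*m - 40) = m + 4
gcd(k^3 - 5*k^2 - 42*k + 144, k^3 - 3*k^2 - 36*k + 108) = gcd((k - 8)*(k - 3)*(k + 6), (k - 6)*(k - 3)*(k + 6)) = k^2 + 3*k - 18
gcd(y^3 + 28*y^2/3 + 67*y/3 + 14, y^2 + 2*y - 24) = y + 6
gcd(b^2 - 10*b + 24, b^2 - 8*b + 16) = b - 4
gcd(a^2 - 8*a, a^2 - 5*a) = a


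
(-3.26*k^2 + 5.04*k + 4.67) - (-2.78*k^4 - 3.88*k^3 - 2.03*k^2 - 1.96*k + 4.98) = 2.78*k^4 + 3.88*k^3 - 1.23*k^2 + 7.0*k - 0.31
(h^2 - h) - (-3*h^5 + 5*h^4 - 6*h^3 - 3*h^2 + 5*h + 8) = 3*h^5 - 5*h^4 + 6*h^3 + 4*h^2 - 6*h - 8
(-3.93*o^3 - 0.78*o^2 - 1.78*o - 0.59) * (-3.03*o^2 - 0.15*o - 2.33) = 11.9079*o^5 + 2.9529*o^4 + 14.6673*o^3 + 3.8721*o^2 + 4.2359*o + 1.3747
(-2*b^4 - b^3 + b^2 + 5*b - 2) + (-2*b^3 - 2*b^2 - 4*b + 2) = -2*b^4 - 3*b^3 - b^2 + b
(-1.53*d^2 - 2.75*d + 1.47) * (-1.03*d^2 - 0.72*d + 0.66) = 1.5759*d^4 + 3.9341*d^3 - 0.5439*d^2 - 2.8734*d + 0.9702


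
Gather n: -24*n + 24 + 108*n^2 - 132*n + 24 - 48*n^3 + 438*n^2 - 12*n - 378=-48*n^3 + 546*n^2 - 168*n - 330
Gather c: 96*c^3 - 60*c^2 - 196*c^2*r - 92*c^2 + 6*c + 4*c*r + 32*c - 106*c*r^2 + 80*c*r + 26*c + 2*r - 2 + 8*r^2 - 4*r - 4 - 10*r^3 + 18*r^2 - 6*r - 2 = 96*c^3 + c^2*(-196*r - 152) + c*(-106*r^2 + 84*r + 64) - 10*r^3 + 26*r^2 - 8*r - 8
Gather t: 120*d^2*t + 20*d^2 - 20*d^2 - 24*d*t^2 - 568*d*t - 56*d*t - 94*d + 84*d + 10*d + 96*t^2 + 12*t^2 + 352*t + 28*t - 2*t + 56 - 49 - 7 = t^2*(108 - 24*d) + t*(120*d^2 - 624*d + 378)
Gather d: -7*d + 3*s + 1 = -7*d + 3*s + 1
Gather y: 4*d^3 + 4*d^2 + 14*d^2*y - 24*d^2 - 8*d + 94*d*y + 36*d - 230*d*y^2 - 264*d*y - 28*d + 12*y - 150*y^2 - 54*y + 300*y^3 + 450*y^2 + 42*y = 4*d^3 - 20*d^2 + 300*y^3 + y^2*(300 - 230*d) + y*(14*d^2 - 170*d)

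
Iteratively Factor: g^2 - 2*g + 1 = (g - 1)*(g - 1)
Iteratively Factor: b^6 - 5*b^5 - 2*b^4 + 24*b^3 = (b)*(b^5 - 5*b^4 - 2*b^3 + 24*b^2) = b*(b + 2)*(b^4 - 7*b^3 + 12*b^2) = b^2*(b + 2)*(b^3 - 7*b^2 + 12*b) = b^3*(b + 2)*(b^2 - 7*b + 12) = b^3*(b - 3)*(b + 2)*(b - 4)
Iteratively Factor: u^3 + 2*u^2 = (u)*(u^2 + 2*u) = u^2*(u + 2)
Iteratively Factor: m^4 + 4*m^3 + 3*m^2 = (m + 3)*(m^3 + m^2) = m*(m + 3)*(m^2 + m) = m^2*(m + 3)*(m + 1)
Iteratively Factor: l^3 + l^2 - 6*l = (l)*(l^2 + l - 6) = l*(l - 2)*(l + 3)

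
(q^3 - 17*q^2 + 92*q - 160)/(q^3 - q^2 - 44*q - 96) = (q^2 - 9*q + 20)/(q^2 + 7*q + 12)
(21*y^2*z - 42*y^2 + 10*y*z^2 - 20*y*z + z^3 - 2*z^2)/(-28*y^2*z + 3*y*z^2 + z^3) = (-3*y*z + 6*y - z^2 + 2*z)/(z*(4*y - z))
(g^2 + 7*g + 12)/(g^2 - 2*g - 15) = (g + 4)/(g - 5)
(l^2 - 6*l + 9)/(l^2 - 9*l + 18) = (l - 3)/(l - 6)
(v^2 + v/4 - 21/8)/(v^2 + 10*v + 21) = (v^2 + v/4 - 21/8)/(v^2 + 10*v + 21)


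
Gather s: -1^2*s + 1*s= 0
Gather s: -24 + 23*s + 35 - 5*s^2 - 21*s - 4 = -5*s^2 + 2*s + 7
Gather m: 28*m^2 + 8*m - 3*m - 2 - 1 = 28*m^2 + 5*m - 3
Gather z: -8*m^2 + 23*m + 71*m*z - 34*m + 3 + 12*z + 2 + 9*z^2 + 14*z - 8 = -8*m^2 - 11*m + 9*z^2 + z*(71*m + 26) - 3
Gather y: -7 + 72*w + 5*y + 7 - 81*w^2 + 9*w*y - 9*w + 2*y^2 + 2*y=-81*w^2 + 63*w + 2*y^2 + y*(9*w + 7)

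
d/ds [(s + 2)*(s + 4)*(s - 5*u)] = 3*s^2 - 10*s*u + 12*s - 30*u + 8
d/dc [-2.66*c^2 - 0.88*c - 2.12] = -5.32*c - 0.88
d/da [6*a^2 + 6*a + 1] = 12*a + 6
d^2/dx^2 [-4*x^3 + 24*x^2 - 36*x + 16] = 48 - 24*x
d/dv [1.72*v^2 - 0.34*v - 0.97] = 3.44*v - 0.34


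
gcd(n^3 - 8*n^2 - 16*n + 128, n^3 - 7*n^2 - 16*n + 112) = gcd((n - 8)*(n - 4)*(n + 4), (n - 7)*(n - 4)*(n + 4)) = n^2 - 16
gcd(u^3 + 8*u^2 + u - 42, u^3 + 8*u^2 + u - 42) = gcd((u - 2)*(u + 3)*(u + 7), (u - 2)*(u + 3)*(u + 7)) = u^3 + 8*u^2 + u - 42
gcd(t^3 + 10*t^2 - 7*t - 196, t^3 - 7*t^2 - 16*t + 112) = t - 4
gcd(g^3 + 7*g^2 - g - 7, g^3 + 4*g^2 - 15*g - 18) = g + 1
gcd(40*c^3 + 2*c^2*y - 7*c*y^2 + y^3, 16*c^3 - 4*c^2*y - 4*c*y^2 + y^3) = -8*c^2 - 2*c*y + y^2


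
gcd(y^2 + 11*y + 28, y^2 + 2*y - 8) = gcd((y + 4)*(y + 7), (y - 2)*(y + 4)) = y + 4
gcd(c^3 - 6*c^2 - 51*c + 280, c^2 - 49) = c + 7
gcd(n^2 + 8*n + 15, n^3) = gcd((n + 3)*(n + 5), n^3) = 1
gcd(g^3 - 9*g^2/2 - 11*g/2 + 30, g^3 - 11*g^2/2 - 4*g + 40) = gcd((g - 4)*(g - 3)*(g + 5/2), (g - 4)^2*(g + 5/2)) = g^2 - 3*g/2 - 10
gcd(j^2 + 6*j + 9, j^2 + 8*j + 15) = j + 3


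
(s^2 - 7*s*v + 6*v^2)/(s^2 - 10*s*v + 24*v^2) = (s - v)/(s - 4*v)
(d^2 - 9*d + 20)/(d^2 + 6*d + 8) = (d^2 - 9*d + 20)/(d^2 + 6*d + 8)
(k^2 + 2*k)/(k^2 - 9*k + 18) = k*(k + 2)/(k^2 - 9*k + 18)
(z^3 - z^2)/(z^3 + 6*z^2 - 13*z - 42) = z^2*(z - 1)/(z^3 + 6*z^2 - 13*z - 42)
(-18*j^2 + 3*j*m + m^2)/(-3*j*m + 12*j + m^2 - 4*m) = (6*j + m)/(m - 4)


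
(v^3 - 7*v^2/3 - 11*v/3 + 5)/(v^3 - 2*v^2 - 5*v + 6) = (v + 5/3)/(v + 2)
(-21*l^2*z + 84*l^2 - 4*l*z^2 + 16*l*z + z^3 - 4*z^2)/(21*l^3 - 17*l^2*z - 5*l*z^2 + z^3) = (z - 4)/(-l + z)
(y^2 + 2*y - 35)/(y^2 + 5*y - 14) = (y - 5)/(y - 2)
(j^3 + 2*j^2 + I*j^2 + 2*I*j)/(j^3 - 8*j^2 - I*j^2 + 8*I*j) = (j^2 + j*(2 + I) + 2*I)/(j^2 - j*(8 + I) + 8*I)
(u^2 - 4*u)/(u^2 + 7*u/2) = 2*(u - 4)/(2*u + 7)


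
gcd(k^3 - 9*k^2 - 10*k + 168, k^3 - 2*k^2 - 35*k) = k - 7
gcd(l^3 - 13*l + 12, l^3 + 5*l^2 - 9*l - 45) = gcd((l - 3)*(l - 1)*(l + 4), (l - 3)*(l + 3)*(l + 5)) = l - 3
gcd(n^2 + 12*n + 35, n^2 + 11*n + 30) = n + 5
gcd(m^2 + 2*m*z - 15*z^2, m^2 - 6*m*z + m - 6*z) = 1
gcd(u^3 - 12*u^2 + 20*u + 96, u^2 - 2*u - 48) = u - 8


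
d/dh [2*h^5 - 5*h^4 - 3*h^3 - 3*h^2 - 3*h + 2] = 10*h^4 - 20*h^3 - 9*h^2 - 6*h - 3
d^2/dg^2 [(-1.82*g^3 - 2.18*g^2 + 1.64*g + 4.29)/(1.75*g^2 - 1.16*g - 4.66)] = (-7.105427357601e-15*g^5 + 7.105427357601e-15*g^4 - 33.3879839999999*g^3 - 86.867802*g^2 - 209.141352*g - 30.895236)/(5.359375*g^6 - 10.6575*g^5 - 35.74935*g^4 + 55.197904*g^3 + 95.195412*g^2 - 75.570288*g - 101.194696)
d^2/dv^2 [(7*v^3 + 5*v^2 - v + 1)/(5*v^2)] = 2*(3 - v)/(5*v^4)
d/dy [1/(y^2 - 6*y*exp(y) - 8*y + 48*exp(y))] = 2*(3*y*exp(y) - y - 21*exp(y) + 4)/(y^2 - 6*y*exp(y) - 8*y + 48*exp(y))^2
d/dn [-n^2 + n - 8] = 1 - 2*n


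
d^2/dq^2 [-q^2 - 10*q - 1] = -2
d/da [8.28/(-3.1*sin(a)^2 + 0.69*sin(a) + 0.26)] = (51.336*sin(a) - 5.7132)*cos(a)/(-3.1*sin(a)^2 + 0.69*sin(a) + 0.26)^2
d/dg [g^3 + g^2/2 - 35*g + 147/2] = 3*g^2 + g - 35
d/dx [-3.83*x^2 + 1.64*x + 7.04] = 1.64 - 7.66*x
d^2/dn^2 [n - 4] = 0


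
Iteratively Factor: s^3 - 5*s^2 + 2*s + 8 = (s + 1)*(s^2 - 6*s + 8) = (s - 2)*(s + 1)*(s - 4)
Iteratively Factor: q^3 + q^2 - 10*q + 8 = (q - 2)*(q^2 + 3*q - 4) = (q - 2)*(q - 1)*(q + 4)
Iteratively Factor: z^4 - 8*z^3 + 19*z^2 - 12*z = (z - 3)*(z^3 - 5*z^2 + 4*z) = (z - 3)*(z - 1)*(z^2 - 4*z) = (z - 4)*(z - 3)*(z - 1)*(z)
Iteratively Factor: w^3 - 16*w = (w)*(w^2 - 16) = w*(w - 4)*(w + 4)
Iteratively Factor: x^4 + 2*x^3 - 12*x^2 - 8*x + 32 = (x + 2)*(x^3 - 12*x + 16) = (x + 2)*(x + 4)*(x^2 - 4*x + 4) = (x - 2)*(x + 2)*(x + 4)*(x - 2)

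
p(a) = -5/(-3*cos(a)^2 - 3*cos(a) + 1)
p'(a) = -5*(-6*sin(a)*cos(a) - 3*sin(a))/(-3*cos(a)^2 - 3*cos(a) + 1)^2 = 15*(2*cos(a) + 1)*sin(a)/(3*cos(a)^2 + 3*cos(a) - 1)^2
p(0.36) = 1.13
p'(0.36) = 0.77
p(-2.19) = -2.89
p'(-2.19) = 0.66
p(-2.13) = -2.86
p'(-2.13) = 0.25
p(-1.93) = -2.97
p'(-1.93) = -1.47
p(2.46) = -3.29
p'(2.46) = -2.26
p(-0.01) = 1.00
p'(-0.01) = -0.02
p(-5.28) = 3.38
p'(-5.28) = 11.98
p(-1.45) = -8.40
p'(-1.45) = -52.21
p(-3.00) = -4.86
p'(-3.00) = 1.96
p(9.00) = -4.02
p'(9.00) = -3.29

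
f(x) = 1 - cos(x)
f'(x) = sin(x)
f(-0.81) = 0.31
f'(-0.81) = -0.72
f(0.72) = 0.25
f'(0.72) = 0.66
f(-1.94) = 1.36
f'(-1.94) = -0.93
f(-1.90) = 1.32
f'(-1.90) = -0.95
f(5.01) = 0.71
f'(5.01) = -0.96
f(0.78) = 0.29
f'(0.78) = 0.70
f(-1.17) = 0.61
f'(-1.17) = -0.92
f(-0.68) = 0.22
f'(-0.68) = -0.63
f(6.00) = 0.04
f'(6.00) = -0.28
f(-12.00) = 0.16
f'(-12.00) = 0.54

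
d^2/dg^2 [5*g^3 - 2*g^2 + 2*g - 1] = 30*g - 4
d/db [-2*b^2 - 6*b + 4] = -4*b - 6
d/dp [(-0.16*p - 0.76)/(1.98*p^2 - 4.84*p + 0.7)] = (0.3168*p^2 + 3.0096*p - 3.7904)/(3.9204*p^4 - 19.1664*p^3 + 26.1976*p^2 - 6.776*p + 0.49)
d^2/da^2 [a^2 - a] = 2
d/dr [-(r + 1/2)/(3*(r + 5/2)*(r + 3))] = (4*r^2 + 4*r - 19)/(3*(4*r^4 + 44*r^3 + 181*r^2 + 330*r + 225))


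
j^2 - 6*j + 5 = (j - 5)*(j - 1)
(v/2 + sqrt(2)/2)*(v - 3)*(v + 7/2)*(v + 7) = v^4/2 + sqrt(2)*v^3/2 + 15*v^3/4 - 7*v^2/2 + 15*sqrt(2)*v^2/4 - 147*v/4 - 7*sqrt(2)*v/2 - 147*sqrt(2)/4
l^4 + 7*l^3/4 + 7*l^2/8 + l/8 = l*(l + 1/4)*(l + 1/2)*(l + 1)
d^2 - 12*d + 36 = (d - 6)^2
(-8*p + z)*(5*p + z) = -40*p^2 - 3*p*z + z^2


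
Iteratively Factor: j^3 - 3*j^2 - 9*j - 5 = (j - 5)*(j^2 + 2*j + 1) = (j - 5)*(j + 1)*(j + 1)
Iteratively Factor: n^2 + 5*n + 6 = (n + 2)*(n + 3)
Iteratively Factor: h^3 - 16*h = (h - 4)*(h^2 + 4*h) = (h - 4)*(h + 4)*(h)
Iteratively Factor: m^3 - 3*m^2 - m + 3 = (m - 1)*(m^2 - 2*m - 3) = (m - 1)*(m + 1)*(m - 3)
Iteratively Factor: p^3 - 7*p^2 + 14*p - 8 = (p - 2)*(p^2 - 5*p + 4) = (p - 4)*(p - 2)*(p - 1)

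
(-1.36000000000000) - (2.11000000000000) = -3.47000000000000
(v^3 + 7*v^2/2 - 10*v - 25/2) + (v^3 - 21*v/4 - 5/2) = 2*v^3 + 7*v^2/2 - 61*v/4 - 15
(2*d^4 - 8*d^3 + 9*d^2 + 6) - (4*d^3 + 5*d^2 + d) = 2*d^4 - 12*d^3 + 4*d^2 - d + 6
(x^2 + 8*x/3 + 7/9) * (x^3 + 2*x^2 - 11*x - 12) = x^5 + 14*x^4/3 - 44*x^3/9 - 358*x^2/9 - 365*x/9 - 28/3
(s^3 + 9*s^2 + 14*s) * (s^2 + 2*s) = s^5 + 11*s^4 + 32*s^3 + 28*s^2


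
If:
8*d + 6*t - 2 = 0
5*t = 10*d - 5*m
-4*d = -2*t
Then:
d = 1/10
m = 0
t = 1/5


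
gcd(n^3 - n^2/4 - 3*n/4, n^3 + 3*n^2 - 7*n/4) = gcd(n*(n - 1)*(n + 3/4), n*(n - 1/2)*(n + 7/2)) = n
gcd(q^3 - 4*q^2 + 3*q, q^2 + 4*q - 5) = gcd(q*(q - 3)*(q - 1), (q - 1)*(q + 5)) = q - 1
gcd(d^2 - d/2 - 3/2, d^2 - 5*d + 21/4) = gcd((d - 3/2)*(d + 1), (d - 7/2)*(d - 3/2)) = d - 3/2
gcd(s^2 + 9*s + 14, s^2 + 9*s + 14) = s^2 + 9*s + 14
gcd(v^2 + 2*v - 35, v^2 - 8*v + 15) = v - 5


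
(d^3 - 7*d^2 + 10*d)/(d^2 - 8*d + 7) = d*(d^2 - 7*d + 10)/(d^2 - 8*d + 7)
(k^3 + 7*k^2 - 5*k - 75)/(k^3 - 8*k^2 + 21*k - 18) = (k^2 + 10*k + 25)/(k^2 - 5*k + 6)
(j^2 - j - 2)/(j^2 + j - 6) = (j + 1)/(j + 3)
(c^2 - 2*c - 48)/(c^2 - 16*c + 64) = (c + 6)/(c - 8)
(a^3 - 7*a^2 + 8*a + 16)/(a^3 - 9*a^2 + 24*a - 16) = (a + 1)/(a - 1)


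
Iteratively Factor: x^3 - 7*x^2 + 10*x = (x - 2)*(x^2 - 5*x) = x*(x - 2)*(x - 5)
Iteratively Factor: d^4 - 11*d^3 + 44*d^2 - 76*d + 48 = (d - 2)*(d^3 - 9*d^2 + 26*d - 24) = (d - 3)*(d - 2)*(d^2 - 6*d + 8) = (d - 4)*(d - 3)*(d - 2)*(d - 2)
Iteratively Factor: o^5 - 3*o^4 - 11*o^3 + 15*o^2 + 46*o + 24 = (o - 4)*(o^4 + o^3 - 7*o^2 - 13*o - 6) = (o - 4)*(o - 3)*(o^3 + 4*o^2 + 5*o + 2) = (o - 4)*(o - 3)*(o + 2)*(o^2 + 2*o + 1) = (o - 4)*(o - 3)*(o + 1)*(o + 2)*(o + 1)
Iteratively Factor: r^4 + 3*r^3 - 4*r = (r - 1)*(r^3 + 4*r^2 + 4*r) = r*(r - 1)*(r^2 + 4*r + 4) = r*(r - 1)*(r + 2)*(r + 2)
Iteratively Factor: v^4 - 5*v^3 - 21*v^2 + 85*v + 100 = (v + 4)*(v^3 - 9*v^2 + 15*v + 25) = (v - 5)*(v + 4)*(v^2 - 4*v - 5) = (v - 5)^2*(v + 4)*(v + 1)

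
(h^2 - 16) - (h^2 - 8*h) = 8*h - 16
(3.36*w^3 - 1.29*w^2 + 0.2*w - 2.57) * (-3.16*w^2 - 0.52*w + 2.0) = -10.6176*w^5 + 2.3292*w^4 + 6.7588*w^3 + 5.4372*w^2 + 1.7364*w - 5.14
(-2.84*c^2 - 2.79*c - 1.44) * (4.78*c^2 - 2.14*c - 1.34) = -13.5752*c^4 - 7.2586*c^3 + 2.893*c^2 + 6.8202*c + 1.9296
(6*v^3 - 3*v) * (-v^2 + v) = -6*v^5 + 6*v^4 + 3*v^3 - 3*v^2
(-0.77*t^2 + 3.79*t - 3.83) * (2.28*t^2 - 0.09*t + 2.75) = -1.7556*t^4 + 8.7105*t^3 - 11.191*t^2 + 10.7672*t - 10.5325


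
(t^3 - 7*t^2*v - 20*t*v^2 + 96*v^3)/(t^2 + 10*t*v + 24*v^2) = (t^2 - 11*t*v + 24*v^2)/(t + 6*v)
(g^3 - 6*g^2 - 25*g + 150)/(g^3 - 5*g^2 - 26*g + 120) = (g - 5)/(g - 4)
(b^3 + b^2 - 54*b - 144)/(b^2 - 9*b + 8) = (b^2 + 9*b + 18)/(b - 1)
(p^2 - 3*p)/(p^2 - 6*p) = (p - 3)/(p - 6)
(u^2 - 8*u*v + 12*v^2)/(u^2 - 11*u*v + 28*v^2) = (u^2 - 8*u*v + 12*v^2)/(u^2 - 11*u*v + 28*v^2)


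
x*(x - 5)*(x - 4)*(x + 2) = x^4 - 7*x^3 + 2*x^2 + 40*x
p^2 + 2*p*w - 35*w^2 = (p - 5*w)*(p + 7*w)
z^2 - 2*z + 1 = (z - 1)^2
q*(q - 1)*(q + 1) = q^3 - q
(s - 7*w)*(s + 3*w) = s^2 - 4*s*w - 21*w^2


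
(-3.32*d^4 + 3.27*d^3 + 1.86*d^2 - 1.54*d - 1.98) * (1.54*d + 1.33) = -5.1128*d^5 + 0.6202*d^4 + 7.2135*d^3 + 0.1022*d^2 - 5.0974*d - 2.6334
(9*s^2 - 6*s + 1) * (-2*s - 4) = -18*s^3 - 24*s^2 + 22*s - 4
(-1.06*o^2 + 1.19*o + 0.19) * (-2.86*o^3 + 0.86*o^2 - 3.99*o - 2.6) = 3.0316*o^5 - 4.315*o^4 + 4.7094*o^3 - 1.8287*o^2 - 3.8521*o - 0.494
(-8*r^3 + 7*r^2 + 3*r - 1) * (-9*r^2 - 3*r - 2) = 72*r^5 - 39*r^4 - 32*r^3 - 14*r^2 - 3*r + 2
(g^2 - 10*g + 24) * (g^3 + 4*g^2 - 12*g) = g^5 - 6*g^4 - 28*g^3 + 216*g^2 - 288*g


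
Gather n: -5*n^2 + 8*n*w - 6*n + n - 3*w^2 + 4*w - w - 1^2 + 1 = -5*n^2 + n*(8*w - 5) - 3*w^2 + 3*w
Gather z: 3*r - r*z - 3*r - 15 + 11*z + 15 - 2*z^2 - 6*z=-2*z^2 + z*(5 - r)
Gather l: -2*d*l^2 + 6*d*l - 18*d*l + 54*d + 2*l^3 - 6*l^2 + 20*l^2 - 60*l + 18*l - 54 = 54*d + 2*l^3 + l^2*(14 - 2*d) + l*(-12*d - 42) - 54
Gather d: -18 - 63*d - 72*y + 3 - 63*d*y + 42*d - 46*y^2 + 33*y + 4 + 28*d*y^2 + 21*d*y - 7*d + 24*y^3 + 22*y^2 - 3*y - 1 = d*(28*y^2 - 42*y - 28) + 24*y^3 - 24*y^2 - 42*y - 12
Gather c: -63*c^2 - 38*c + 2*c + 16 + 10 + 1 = -63*c^2 - 36*c + 27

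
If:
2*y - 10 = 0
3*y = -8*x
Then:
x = -15/8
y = 5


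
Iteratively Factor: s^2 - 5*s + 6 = (s - 2)*(s - 3)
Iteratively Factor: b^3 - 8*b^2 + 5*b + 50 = (b - 5)*(b^2 - 3*b - 10) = (b - 5)*(b + 2)*(b - 5)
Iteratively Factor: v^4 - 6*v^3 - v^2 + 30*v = (v)*(v^3 - 6*v^2 - v + 30) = v*(v + 2)*(v^2 - 8*v + 15) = v*(v - 5)*(v + 2)*(v - 3)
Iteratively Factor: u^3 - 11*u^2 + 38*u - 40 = (u - 5)*(u^2 - 6*u + 8) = (u - 5)*(u - 2)*(u - 4)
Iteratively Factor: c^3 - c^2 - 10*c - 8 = (c + 2)*(c^2 - 3*c - 4) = (c + 1)*(c + 2)*(c - 4)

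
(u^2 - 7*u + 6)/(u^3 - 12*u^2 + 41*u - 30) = 1/(u - 5)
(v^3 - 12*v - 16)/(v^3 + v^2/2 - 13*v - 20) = 2*(v + 2)/(2*v + 5)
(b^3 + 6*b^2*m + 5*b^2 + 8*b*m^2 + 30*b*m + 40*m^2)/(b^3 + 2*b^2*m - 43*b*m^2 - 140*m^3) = (b^2 + 2*b*m + 5*b + 10*m)/(b^2 - 2*b*m - 35*m^2)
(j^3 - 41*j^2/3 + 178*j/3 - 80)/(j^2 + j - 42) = (3*j^2 - 23*j + 40)/(3*(j + 7))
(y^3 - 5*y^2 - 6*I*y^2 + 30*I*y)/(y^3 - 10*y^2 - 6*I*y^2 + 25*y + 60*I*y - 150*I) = y/(y - 5)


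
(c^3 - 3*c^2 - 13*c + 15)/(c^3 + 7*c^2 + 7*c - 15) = (c - 5)/(c + 5)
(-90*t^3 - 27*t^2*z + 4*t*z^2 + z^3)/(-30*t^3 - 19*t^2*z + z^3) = (6*t + z)/(2*t + z)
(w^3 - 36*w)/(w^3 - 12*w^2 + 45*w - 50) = w*(w^2 - 36)/(w^3 - 12*w^2 + 45*w - 50)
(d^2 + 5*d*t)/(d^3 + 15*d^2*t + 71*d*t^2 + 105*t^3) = d/(d^2 + 10*d*t + 21*t^2)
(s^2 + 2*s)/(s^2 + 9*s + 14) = s/(s + 7)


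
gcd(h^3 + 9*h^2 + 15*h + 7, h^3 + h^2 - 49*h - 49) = h^2 + 8*h + 7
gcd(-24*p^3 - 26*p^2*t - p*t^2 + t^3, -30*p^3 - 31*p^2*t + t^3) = 6*p^2 + 5*p*t - t^2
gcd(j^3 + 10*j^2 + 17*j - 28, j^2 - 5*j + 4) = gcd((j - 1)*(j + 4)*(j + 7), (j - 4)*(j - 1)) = j - 1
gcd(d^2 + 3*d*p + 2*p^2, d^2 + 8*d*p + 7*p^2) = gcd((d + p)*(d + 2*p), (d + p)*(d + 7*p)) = d + p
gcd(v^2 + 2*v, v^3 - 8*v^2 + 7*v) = v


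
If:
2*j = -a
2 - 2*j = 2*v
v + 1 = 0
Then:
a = -4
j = 2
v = -1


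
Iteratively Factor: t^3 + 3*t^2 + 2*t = (t + 1)*(t^2 + 2*t) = (t + 1)*(t + 2)*(t)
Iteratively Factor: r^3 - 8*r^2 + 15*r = (r)*(r^2 - 8*r + 15) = r*(r - 5)*(r - 3)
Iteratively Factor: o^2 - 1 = (o - 1)*(o + 1)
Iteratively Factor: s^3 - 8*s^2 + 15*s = (s - 3)*(s^2 - 5*s) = s*(s - 3)*(s - 5)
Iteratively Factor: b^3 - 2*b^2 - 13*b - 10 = (b - 5)*(b^2 + 3*b + 2) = (b - 5)*(b + 1)*(b + 2)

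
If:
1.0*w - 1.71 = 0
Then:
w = 1.71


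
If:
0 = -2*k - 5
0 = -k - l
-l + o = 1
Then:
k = -5/2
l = 5/2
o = 7/2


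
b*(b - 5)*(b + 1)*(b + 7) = b^4 + 3*b^3 - 33*b^2 - 35*b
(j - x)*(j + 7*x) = j^2 + 6*j*x - 7*x^2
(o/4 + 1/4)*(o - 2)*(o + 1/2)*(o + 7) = o^4/4 + 13*o^3/8 - 3*o^2/2 - 37*o/8 - 7/4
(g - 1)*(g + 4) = g^2 + 3*g - 4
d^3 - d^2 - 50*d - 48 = (d - 8)*(d + 1)*(d + 6)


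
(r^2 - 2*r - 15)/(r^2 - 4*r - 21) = (r - 5)/(r - 7)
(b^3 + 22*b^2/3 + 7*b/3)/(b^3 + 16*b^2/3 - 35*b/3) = (3*b + 1)/(3*b - 5)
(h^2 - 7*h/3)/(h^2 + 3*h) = (h - 7/3)/(h + 3)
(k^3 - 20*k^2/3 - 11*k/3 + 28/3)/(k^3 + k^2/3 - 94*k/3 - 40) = (k^2 - 8*k + 7)/(k^2 - k - 30)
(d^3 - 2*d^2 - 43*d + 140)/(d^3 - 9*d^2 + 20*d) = (d + 7)/d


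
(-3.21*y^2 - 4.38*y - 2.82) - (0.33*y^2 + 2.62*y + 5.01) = -3.54*y^2 - 7.0*y - 7.83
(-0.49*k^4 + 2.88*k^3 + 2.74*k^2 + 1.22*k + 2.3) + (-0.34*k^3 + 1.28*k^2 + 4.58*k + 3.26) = -0.49*k^4 + 2.54*k^3 + 4.02*k^2 + 5.8*k + 5.56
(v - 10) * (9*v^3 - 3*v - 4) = 9*v^4 - 90*v^3 - 3*v^2 + 26*v + 40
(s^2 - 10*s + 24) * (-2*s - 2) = -2*s^3 + 18*s^2 - 28*s - 48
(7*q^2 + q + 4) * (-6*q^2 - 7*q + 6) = -42*q^4 - 55*q^3 + 11*q^2 - 22*q + 24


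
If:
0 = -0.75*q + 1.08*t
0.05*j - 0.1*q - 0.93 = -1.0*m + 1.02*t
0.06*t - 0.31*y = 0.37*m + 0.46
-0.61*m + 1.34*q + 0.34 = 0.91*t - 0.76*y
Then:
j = 19.5608867700762 - 10.9057454528375*y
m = -1.0617169428038*y - 1.43670373284173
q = -1.98804645209774*y - 1.71792914763454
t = -1.38058781395677*y - 1.19300635252398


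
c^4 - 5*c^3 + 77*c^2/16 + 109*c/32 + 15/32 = (c - 3)*(c - 5/2)*(c + 1/4)^2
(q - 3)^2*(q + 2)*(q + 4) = q^4 - 19*q^2 + 6*q + 72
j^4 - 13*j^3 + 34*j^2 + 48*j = j*(j - 8)*(j - 6)*(j + 1)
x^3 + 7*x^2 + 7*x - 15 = (x - 1)*(x + 3)*(x + 5)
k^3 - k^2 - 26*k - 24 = (k - 6)*(k + 1)*(k + 4)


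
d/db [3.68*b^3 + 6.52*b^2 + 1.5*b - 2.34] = 11.04*b^2 + 13.04*b + 1.5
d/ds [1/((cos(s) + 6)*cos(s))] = 2*(cos(s) + 3)*sin(s)/((cos(s) + 6)^2*cos(s)^2)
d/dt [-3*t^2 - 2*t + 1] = -6*t - 2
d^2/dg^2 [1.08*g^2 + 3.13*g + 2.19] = 2.16000000000000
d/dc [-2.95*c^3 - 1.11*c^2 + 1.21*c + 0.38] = -8.85*c^2 - 2.22*c + 1.21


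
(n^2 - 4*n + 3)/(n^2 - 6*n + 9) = (n - 1)/(n - 3)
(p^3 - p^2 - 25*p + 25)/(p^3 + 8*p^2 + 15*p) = (p^2 - 6*p + 5)/(p*(p + 3))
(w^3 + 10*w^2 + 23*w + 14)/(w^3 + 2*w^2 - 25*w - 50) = (w^2 + 8*w + 7)/(w^2 - 25)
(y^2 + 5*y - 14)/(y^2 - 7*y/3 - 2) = 3*(-y^2 - 5*y + 14)/(-3*y^2 + 7*y + 6)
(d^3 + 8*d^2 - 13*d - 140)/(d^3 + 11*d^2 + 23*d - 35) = (d - 4)/(d - 1)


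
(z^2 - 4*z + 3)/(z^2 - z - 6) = (z - 1)/(z + 2)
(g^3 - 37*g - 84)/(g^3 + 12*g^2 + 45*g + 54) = (g^2 - 3*g - 28)/(g^2 + 9*g + 18)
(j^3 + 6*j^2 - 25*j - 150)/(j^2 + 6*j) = j - 25/j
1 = 1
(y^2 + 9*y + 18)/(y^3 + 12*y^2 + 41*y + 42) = (y + 6)/(y^2 + 9*y + 14)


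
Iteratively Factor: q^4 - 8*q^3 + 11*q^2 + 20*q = (q + 1)*(q^3 - 9*q^2 + 20*q) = (q - 5)*(q + 1)*(q^2 - 4*q) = q*(q - 5)*(q + 1)*(q - 4)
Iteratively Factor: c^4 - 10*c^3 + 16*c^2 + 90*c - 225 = (c - 5)*(c^3 - 5*c^2 - 9*c + 45) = (c - 5)*(c + 3)*(c^2 - 8*c + 15) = (c - 5)^2*(c + 3)*(c - 3)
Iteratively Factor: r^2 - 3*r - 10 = (r - 5)*(r + 2)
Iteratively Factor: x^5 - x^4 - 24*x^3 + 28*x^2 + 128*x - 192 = (x - 4)*(x^4 + 3*x^3 - 12*x^2 - 20*x + 48) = (x - 4)*(x - 2)*(x^3 + 5*x^2 - 2*x - 24) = (x - 4)*(x - 2)*(x + 4)*(x^2 + x - 6) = (x - 4)*(x - 2)^2*(x + 4)*(x + 3)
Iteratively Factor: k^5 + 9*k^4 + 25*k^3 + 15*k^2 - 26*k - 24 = (k - 1)*(k^4 + 10*k^3 + 35*k^2 + 50*k + 24) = (k - 1)*(k + 2)*(k^3 + 8*k^2 + 19*k + 12) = (k - 1)*(k + 1)*(k + 2)*(k^2 + 7*k + 12) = (k - 1)*(k + 1)*(k + 2)*(k + 3)*(k + 4)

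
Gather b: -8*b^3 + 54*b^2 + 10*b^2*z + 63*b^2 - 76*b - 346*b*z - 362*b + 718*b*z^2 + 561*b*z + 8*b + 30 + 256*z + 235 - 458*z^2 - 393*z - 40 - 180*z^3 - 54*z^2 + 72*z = -8*b^3 + b^2*(10*z + 117) + b*(718*z^2 + 215*z - 430) - 180*z^3 - 512*z^2 - 65*z + 225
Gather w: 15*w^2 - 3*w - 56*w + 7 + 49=15*w^2 - 59*w + 56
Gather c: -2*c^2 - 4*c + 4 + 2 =-2*c^2 - 4*c + 6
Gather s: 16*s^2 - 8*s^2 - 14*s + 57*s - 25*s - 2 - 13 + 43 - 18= 8*s^2 + 18*s + 10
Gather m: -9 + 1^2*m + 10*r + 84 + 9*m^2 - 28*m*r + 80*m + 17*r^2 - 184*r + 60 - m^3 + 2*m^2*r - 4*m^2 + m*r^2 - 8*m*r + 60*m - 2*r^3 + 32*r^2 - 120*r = -m^3 + m^2*(2*r + 5) + m*(r^2 - 36*r + 141) - 2*r^3 + 49*r^2 - 294*r + 135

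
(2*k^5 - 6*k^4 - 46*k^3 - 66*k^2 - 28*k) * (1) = 2*k^5 - 6*k^4 - 46*k^3 - 66*k^2 - 28*k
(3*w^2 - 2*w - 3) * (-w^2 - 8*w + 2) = -3*w^4 - 22*w^3 + 25*w^2 + 20*w - 6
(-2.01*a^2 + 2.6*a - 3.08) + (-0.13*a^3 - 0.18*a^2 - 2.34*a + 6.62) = -0.13*a^3 - 2.19*a^2 + 0.26*a + 3.54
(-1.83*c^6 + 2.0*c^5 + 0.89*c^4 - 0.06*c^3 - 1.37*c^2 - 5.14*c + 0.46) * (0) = 0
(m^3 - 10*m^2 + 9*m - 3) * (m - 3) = m^4 - 13*m^3 + 39*m^2 - 30*m + 9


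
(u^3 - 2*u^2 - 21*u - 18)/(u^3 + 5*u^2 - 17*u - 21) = (u^2 - 3*u - 18)/(u^2 + 4*u - 21)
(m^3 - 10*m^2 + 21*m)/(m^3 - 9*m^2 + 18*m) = (m - 7)/(m - 6)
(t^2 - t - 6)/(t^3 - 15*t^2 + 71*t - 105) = (t + 2)/(t^2 - 12*t + 35)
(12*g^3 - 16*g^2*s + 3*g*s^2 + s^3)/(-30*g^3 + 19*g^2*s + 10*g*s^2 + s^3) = (-2*g + s)/(5*g + s)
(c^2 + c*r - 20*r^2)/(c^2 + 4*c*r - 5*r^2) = (-c + 4*r)/(-c + r)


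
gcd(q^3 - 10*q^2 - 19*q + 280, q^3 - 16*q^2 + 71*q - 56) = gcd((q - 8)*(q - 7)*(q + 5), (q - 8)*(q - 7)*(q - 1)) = q^2 - 15*q + 56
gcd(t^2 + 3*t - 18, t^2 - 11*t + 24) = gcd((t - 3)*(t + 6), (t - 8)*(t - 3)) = t - 3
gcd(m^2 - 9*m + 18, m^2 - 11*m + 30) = m - 6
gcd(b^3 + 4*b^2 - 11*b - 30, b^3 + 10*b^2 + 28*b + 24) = b + 2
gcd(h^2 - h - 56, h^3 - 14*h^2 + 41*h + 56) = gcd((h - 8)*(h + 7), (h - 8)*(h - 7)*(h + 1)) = h - 8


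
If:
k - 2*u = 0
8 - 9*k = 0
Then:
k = 8/9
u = 4/9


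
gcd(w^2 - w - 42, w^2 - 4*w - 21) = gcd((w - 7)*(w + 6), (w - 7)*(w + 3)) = w - 7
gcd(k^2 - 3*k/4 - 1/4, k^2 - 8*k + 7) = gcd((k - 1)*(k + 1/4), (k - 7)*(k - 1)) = k - 1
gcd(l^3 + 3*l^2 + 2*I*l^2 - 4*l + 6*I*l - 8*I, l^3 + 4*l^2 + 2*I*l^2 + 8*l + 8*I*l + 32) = l + 4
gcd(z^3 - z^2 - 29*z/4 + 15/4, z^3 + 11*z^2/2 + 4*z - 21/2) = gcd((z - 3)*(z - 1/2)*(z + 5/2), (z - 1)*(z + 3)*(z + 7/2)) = 1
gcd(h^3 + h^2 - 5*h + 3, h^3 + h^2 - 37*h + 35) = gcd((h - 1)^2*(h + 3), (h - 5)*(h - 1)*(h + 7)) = h - 1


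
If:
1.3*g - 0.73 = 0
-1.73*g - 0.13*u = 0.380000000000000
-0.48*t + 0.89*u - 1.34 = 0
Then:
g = 0.56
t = -22.07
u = -10.40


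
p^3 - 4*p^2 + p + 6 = (p - 3)*(p - 2)*(p + 1)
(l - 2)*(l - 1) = l^2 - 3*l + 2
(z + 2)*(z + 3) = z^2 + 5*z + 6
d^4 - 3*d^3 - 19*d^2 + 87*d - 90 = (d - 3)^2*(d - 2)*(d + 5)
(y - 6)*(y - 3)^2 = y^3 - 12*y^2 + 45*y - 54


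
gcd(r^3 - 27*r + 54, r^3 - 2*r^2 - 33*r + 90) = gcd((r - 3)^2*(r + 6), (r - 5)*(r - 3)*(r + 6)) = r^2 + 3*r - 18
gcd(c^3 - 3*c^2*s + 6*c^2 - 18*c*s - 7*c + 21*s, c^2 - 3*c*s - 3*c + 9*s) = -c + 3*s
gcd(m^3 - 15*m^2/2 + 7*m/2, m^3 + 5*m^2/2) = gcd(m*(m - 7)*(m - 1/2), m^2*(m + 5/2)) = m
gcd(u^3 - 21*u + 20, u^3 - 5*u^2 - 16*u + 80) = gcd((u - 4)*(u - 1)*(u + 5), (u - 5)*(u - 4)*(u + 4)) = u - 4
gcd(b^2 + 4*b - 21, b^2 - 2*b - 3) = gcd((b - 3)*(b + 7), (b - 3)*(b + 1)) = b - 3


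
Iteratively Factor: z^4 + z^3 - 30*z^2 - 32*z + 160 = (z - 2)*(z^3 + 3*z^2 - 24*z - 80) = (z - 5)*(z - 2)*(z^2 + 8*z + 16) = (z - 5)*(z - 2)*(z + 4)*(z + 4)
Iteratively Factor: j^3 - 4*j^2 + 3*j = (j - 3)*(j^2 - j) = j*(j - 3)*(j - 1)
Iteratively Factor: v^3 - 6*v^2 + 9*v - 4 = (v - 1)*(v^2 - 5*v + 4) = (v - 4)*(v - 1)*(v - 1)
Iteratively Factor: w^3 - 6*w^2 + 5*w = (w - 1)*(w^2 - 5*w) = w*(w - 1)*(w - 5)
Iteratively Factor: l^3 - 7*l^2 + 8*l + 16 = (l - 4)*(l^2 - 3*l - 4) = (l - 4)^2*(l + 1)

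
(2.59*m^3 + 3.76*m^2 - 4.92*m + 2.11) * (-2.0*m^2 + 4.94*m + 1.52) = -5.18*m^5 + 5.2746*m^4 + 32.3512*m^3 - 22.8096*m^2 + 2.945*m + 3.2072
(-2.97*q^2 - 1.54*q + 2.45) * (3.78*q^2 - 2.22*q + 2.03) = -11.2266*q^4 + 0.772200000000001*q^3 + 6.6507*q^2 - 8.5652*q + 4.9735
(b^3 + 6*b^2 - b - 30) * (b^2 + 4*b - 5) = b^5 + 10*b^4 + 18*b^3 - 64*b^2 - 115*b + 150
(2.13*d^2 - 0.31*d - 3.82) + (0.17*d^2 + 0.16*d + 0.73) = 2.3*d^2 - 0.15*d - 3.09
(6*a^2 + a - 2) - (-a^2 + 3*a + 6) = 7*a^2 - 2*a - 8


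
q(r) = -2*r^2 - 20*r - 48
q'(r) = -4*r - 20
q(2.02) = -96.56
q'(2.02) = -28.08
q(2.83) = -120.62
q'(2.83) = -31.32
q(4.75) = -188.12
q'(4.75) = -39.00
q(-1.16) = -27.49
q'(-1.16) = -15.36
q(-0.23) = -43.51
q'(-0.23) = -19.08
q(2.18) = -101.10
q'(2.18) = -28.72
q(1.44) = -80.95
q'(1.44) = -25.76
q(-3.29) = -3.85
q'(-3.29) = -6.84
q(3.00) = -126.00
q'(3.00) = -32.00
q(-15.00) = -198.00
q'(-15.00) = 40.00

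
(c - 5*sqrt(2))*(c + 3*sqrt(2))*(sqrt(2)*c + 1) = sqrt(2)*c^3 - 3*c^2 - 32*sqrt(2)*c - 30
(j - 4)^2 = j^2 - 8*j + 16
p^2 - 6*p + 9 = (p - 3)^2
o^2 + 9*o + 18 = (o + 3)*(o + 6)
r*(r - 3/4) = r^2 - 3*r/4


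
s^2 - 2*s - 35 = (s - 7)*(s + 5)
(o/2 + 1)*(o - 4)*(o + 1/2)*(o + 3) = o^4/2 + 3*o^3/4 - 27*o^2/4 - 31*o/2 - 6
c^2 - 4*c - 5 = (c - 5)*(c + 1)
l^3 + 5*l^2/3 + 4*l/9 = l*(l + 1/3)*(l + 4/3)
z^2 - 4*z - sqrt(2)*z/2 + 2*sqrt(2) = (z - 4)*(z - sqrt(2)/2)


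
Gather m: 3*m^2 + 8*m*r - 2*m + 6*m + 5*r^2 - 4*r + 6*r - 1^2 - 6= 3*m^2 + m*(8*r + 4) + 5*r^2 + 2*r - 7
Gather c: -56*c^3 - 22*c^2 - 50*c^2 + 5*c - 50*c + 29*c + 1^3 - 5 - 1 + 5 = -56*c^3 - 72*c^2 - 16*c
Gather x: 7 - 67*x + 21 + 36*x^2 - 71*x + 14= 36*x^2 - 138*x + 42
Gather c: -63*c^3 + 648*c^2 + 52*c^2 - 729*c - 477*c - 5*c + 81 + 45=-63*c^3 + 700*c^2 - 1211*c + 126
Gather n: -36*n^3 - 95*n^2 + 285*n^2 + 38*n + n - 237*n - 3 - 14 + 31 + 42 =-36*n^3 + 190*n^2 - 198*n + 56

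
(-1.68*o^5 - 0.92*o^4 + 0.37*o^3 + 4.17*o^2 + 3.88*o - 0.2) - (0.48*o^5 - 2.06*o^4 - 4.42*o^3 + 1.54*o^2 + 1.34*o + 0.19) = -2.16*o^5 + 1.14*o^4 + 4.79*o^3 + 2.63*o^2 + 2.54*o - 0.39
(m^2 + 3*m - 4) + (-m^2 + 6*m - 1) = 9*m - 5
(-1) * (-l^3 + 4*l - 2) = l^3 - 4*l + 2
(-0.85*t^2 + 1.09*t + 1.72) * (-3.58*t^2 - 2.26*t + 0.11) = 3.043*t^4 - 1.9812*t^3 - 8.7145*t^2 - 3.7673*t + 0.1892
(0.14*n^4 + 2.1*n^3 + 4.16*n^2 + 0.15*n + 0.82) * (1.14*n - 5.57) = 0.1596*n^5 + 1.6142*n^4 - 6.9546*n^3 - 23.0002*n^2 + 0.0992999999999998*n - 4.5674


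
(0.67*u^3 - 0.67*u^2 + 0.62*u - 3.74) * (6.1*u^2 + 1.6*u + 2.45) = 4.087*u^5 - 3.015*u^4 + 4.3515*u^3 - 23.4635*u^2 - 4.465*u - 9.163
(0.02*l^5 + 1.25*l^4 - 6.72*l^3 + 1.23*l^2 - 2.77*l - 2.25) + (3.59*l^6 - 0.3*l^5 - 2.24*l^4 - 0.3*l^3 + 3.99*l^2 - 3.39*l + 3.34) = 3.59*l^6 - 0.28*l^5 - 0.99*l^4 - 7.02*l^3 + 5.22*l^2 - 6.16*l + 1.09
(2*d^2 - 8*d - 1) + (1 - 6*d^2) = -4*d^2 - 8*d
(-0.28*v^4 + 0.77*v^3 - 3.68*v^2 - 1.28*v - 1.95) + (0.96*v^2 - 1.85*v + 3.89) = -0.28*v^4 + 0.77*v^3 - 2.72*v^2 - 3.13*v + 1.94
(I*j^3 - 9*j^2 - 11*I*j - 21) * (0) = 0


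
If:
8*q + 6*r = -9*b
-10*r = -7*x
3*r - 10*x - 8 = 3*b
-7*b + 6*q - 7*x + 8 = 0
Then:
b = 5776/3127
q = -3684/3127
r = -3752/3127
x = -5360/3127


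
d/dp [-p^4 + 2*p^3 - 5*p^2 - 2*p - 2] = -4*p^3 + 6*p^2 - 10*p - 2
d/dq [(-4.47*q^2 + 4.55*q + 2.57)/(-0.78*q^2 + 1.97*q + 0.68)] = (-5.2569*q^2 - 2.07*q - 1.9689)/(0.6084*q^4 - 3.0732*q^3 + 2.8201*q^2 + 2.6792*q + 0.4624)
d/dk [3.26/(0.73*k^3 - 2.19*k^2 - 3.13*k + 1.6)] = (-7.1394*k^2 + 14.2788*k + 10.2038)/(0.73*k^3 - 2.19*k^2 - 3.13*k + 1.6)^2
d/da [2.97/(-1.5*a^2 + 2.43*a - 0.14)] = (8.91*a - 7.2171)/(1.5*a^2 - 2.43*a + 0.14)^2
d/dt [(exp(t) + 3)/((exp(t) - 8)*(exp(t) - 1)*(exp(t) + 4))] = 2*(-exp(3*t) - 2*exp(2*t) + 15*exp(t) + 58)*exp(t)/(exp(6*t) - 10*exp(5*t) - 31*exp(4*t) + 344*exp(3*t) + 464*exp(2*t) - 1792*exp(t) + 1024)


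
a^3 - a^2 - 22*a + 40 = (a - 4)*(a - 2)*(a + 5)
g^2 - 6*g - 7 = (g - 7)*(g + 1)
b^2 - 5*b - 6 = (b - 6)*(b + 1)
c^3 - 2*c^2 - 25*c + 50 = (c - 5)*(c - 2)*(c + 5)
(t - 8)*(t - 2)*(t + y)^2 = t^4 + 2*t^3*y - 10*t^3 + t^2*y^2 - 20*t^2*y + 16*t^2 - 10*t*y^2 + 32*t*y + 16*y^2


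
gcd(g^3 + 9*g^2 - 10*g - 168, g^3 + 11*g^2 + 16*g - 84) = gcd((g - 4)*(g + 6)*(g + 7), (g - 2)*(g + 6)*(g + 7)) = g^2 + 13*g + 42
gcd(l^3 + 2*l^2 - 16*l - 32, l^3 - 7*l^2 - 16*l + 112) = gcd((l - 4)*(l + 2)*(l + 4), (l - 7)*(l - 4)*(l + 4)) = l^2 - 16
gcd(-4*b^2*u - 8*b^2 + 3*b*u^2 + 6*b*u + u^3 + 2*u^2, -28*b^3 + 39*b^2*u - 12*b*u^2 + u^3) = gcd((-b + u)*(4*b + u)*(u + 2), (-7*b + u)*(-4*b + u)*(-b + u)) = -b + u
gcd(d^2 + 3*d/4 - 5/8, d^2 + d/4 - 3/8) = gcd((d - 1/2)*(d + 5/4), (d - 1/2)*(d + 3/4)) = d - 1/2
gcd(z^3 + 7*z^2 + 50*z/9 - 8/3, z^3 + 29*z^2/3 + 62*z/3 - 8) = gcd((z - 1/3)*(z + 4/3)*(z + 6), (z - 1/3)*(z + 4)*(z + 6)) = z^2 + 17*z/3 - 2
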